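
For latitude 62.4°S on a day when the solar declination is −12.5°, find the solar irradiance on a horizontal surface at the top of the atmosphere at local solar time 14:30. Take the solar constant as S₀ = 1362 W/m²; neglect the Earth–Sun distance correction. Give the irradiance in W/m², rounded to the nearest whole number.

750 W/m²

Hour angle H = 15° × (14.5 − 12) = 37.50°.
cos θ_z = sin(-62.4°) sin(-12.5°) + cos(-62.4°) cos(-12.5°) cos(37.50°) = 0.1918 + 0.3588 = 0.5506.
Top-of-atmosphere irradiance = S₀ cos θ_z = 1362 × 0.5506 = 749.92 W/m².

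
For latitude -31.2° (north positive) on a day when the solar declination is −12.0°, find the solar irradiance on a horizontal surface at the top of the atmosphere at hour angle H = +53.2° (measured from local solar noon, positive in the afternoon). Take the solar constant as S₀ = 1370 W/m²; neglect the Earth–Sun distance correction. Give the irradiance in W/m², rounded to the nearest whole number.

cos θ_z = sin(-31.2°) sin(-12.0°) + cos(-31.2°) cos(-12.0°) cos(53.20°) = 0.1077 + 0.5012 = 0.6089.
Top-of-atmosphere irradiance = S₀ cos θ_z = 1370 × 0.6089 = 834.19 W/m².

834 W/m²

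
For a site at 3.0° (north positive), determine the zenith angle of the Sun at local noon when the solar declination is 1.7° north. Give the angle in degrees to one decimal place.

1.3°

At local solar noon the hour angle is zero, so the zenith angle is |φ − δ| = |3.0° − (1.7°)| = 1.3°.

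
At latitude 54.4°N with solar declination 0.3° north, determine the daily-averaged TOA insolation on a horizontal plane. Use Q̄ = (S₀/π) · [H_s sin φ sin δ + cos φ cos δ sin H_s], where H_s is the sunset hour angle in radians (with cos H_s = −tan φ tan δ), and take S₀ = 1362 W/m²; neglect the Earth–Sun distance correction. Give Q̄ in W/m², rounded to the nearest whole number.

cos H_s = −tan(54.4°) · tan(0.3°) = -0.0073, so H_s = arccos(-0.0073) = 90.42°. In radians, H_s = 1.5781.
H_s sin φ sin δ = 1.5781 × 0.8131 × 0.0052 = 0.0067.
cos φ cos δ sin H_s = 0.5821 × 1.0000 × 1.0000 = 0.5821.
Q̄ = (1362/π) × (0.0067 + 0.5821) = 433.54 × 0.5888 = 255.27 W/m².

255 W/m²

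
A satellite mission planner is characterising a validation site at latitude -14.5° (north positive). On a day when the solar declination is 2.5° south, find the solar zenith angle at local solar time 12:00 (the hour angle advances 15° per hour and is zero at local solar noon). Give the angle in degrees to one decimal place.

12.0°

Hour angle H = 15° × (12 − 12) = 0.00°.
cos θ_z = sin φ sin δ + cos φ cos δ cos H = (-0.2504)(-0.0436) + (0.9681)(0.9990)(1.0000) = 0.9780.
θ_z = arccos(0.9780) = 12.04°.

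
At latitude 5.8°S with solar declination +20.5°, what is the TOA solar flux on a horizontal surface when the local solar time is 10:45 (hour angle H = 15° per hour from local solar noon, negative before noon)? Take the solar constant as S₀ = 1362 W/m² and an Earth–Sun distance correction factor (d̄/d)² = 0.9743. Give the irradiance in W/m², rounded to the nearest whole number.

Hour angle H = 15° × (10.75 − 12) = -18.75°.
With φ = -5.8°, δ = 20.5°, H = -18.75°: sin φ sin δ = -0.0354, cos φ cos δ cos H = 0.8824, so cos θ_z = 0.8470.
Top-of-atmosphere irradiance = S₀ (d̄/d)² cos θ_z = 1362 × 0.9743 × 0.8470 = 1123.97 W/m².

1124 W/m²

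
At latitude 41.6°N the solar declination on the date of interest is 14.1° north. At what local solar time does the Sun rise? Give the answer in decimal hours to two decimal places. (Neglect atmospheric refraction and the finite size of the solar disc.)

The sunset hour angle satisfies cos H_s = −tan φ tan δ = -0.2230, giving H_s = 102.89°.
Sunrise is at 12 − H_s/15 = 12 − 6.859 = 5.141 h local solar time.

5.14 h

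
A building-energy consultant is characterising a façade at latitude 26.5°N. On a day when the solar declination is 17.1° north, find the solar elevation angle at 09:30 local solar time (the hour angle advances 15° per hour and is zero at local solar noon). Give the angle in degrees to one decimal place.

Hour angle H = 15° × (9.5 − 12) = -37.50°.
cos θ_z = sin φ sin δ + cos φ cos δ cos H = (0.4462)(0.2940) + (0.8949)(0.9558)(0.7934) = 0.8098.
θ_z = arccos(0.8098) = 35.92°, so the elevation is 90° − 35.92° = 54.08°.

54.1°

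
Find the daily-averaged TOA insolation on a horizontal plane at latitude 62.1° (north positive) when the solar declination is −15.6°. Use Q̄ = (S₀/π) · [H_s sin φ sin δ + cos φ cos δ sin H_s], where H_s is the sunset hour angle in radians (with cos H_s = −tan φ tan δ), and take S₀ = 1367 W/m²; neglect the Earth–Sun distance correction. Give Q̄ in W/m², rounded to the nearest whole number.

cos H_s = −tan(62.1°) · tan(-15.6°) = 0.5273, so H_s = arccos(0.5273) = 58.18°. In radians, H_s = 1.0154.
H_s sin φ sin δ = 1.0154 × 0.8838 × -0.2689 = -0.2413.
cos φ cos δ sin H_s = 0.4679 × 0.9632 × 0.8497 = 0.3829.
Q̄ = (1367/π) × (-0.2413 + 0.3829) = 435.13 × 0.1416 = 61.61 W/m².

62 W/m²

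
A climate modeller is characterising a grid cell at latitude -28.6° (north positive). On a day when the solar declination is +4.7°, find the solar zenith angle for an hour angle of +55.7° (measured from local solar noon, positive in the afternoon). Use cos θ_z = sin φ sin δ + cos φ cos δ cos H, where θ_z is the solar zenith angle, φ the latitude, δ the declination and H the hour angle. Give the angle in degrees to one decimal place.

cos θ_z = sin φ sin δ + cos φ cos δ cos H = (-0.4787)(0.0819) + (0.8780)(0.9966)(0.5635) = 0.4539.
θ_z = arccos(0.4539) = 63.01°.

63.0°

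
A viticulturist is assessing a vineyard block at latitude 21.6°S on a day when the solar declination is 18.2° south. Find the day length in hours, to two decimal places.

−tan φ tan δ = −(-0.3959)(-0.3288) = -0.1302; H_s = arccos(-0.1302) = 97.48°.
Day length = 2 H_s / 15° h⁻¹ = 194.96° / 15 = 12.997 h.

13.00 hours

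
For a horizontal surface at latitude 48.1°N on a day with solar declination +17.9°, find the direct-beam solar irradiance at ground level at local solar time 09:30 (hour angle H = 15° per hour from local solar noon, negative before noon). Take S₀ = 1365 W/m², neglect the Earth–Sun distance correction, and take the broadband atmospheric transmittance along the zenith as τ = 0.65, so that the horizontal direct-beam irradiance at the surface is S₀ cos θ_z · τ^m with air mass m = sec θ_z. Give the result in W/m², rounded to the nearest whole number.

Hour angle H = 15° × (9.5 − 12) = -37.50°.
With φ = 48.1°, δ = 17.9°, H = -37.50°: sin φ sin δ = 0.2288, cos φ cos δ cos H = 0.5042, so cos θ_z = 0.7330.
Air mass m = 1/cos θ_z = 1/0.7330 = 1.364; τ^m = 0.65^1.364 = 0.5557.
Surface direct beam = 1365 × 0.7330 × 0.5557 = 556.00 W/m².

556 W/m²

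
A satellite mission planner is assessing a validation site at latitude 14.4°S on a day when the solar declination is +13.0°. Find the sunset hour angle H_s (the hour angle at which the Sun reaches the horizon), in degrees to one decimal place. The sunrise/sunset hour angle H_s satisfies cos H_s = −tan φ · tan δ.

cos H_s = −tan(-14.4°) · tan(13.0°) = 0.0593, so H_s = arccos(0.0593) = 86.60°.

86.6°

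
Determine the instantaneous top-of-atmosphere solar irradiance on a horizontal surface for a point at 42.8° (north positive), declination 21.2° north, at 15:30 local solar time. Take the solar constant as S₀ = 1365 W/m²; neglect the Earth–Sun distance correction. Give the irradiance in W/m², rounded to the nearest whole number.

Hour angle H = 15° × (15.5 − 12) = 52.50°.
With φ = 42.8°, δ = 21.2°, H = 52.50°: sin φ sin δ = 0.2457, cos φ cos δ cos H = 0.4164, so cos θ_z = 0.6621.
Top-of-atmosphere irradiance = S₀ cos θ_z = 1365 × 0.6621 = 903.77 W/m².

904 W/m²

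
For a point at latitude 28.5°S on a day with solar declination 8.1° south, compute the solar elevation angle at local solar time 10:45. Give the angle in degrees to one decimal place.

63.0°

Hour angle H = 15° × (10.75 − 12) = -18.75°.
cos θ_z = sin(-28.5°) sin(-8.1°) + cos(-28.5°) cos(-8.1°) cos(-18.75°) = 0.0672 + 0.8239 = 0.8911.
θ_z = arccos(0.8911) = 26.99°, so the elevation is 90° − 26.99° = 63.01°.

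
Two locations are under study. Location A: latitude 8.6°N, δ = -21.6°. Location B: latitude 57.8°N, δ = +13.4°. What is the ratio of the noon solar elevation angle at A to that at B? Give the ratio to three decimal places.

1.311

A: 90° − |8.6 − (-21.6)| = 59.80°.
B: 90° − |57.8 − (13.4)| = 45.60°.
Ratio A/B = 59.8000 / 45.6000 = 1.3114.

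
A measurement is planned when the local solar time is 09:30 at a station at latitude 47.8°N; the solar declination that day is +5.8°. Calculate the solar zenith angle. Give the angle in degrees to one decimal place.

52.8°

Hour angle H = 15° × (9.5 − 12) = -37.50°.
With φ = 47.8°, δ = 5.8°, H = -37.50°: sin φ sin δ = 0.0749, cos φ cos δ cos H = 0.5302, so cos θ_z = 0.6051.
θ_z = arccos(0.6051) = 52.76°.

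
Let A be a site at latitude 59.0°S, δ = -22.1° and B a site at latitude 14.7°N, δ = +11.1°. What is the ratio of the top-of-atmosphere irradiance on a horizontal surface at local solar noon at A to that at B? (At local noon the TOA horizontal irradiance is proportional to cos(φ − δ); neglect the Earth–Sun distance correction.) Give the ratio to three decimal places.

0.801

A: cos θ_z = cos(-59.0° − (-22.1°)) = 0.7997.
B: cos θ_z = cos(14.7° − (11.1°)) = 0.9980.
Ratio A/B = 0.7997 / 0.9980 = 0.8013.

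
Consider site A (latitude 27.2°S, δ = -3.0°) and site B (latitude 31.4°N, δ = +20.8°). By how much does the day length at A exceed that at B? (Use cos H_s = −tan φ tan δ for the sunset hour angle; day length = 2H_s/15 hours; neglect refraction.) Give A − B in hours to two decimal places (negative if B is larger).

A: H_s = arccos(−tan -27.2° · tan -3.0°) = 91.54°, so 2H_s/15 = 12.2053 h.
B: H_s = arccos(−tan 31.4° · tan 20.8°) = 103.41°, so 2H_s/15 = 13.7880 h.
A − B = 12.2053 − 13.7880 = -1.5827 h.

-1.58 h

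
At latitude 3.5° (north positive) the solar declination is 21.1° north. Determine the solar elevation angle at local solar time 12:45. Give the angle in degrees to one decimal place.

69.3°

Hour angle H = 15° × (12.75 − 12) = 11.25°.
cos θ_z = sin(3.5°) sin(21.1°) + cos(3.5°) cos(21.1°) cos(11.25°) = 0.0220 + 0.9133 = 0.9353.
θ_z = arccos(0.9353) = 20.72°, so the elevation is 90° − 20.72° = 69.28°.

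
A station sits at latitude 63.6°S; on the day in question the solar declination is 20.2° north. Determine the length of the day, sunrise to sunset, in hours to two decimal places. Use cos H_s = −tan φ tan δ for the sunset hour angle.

−tan φ tan δ = −(-2.0145)(0.3679) = 0.7411; H_s = arccos(0.7411) = 42.17°.
Day length = 2 H_s / 15° h⁻¹ = 84.34° / 15 = 5.623 h.

5.62 hours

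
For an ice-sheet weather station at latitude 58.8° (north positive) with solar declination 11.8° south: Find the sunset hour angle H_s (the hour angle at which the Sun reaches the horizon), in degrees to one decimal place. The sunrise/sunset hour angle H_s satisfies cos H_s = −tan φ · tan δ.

−tan φ tan δ = −(1.6512)(-0.2089) = 0.3449; H_s = arccos(0.3449) = 69.82°.

69.8°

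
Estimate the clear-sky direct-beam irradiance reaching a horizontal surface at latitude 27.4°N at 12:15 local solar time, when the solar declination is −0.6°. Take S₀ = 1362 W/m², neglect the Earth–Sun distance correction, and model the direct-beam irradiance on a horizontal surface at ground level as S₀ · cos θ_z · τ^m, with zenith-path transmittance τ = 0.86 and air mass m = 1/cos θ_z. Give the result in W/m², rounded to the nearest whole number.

1011 W/m²

Hour angle H = 15° × (12.25 − 12) = 3.75°.
cos θ_z = sin(27.4°) sin(-0.6°) + cos(27.4°) cos(-0.6°) cos(3.75°) = -0.0048 + 0.8859 = 0.8811.
Air mass m = 1/cos θ_z = 1/0.8811 = 1.135; τ^m = 0.86^1.135 = 0.8427.
Surface direct beam = 1362 × 0.8811 × 0.8427 = 1011.29 W/m².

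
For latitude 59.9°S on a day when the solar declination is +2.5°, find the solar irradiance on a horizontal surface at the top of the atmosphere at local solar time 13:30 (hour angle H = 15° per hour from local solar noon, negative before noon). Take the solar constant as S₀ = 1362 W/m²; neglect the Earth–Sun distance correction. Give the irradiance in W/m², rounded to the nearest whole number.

Hour angle H = 15° × (13.5 − 12) = 22.50°.
With φ = -59.9°, δ = 2.5°, H = 22.50°: sin φ sin δ = -0.0377, cos φ cos δ cos H = 0.4629, so cos θ_z = 0.4252.
Top-of-atmosphere irradiance = S₀ cos θ_z = 1362 × 0.4252 = 579.12 W/m².

579 W/m²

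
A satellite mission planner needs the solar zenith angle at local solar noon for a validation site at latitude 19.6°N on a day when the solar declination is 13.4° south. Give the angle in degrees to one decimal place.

At local solar noon the hour angle is zero, so the zenith angle is |φ − δ| = |19.6° − (-13.4°)| = 33.0°.

33.0°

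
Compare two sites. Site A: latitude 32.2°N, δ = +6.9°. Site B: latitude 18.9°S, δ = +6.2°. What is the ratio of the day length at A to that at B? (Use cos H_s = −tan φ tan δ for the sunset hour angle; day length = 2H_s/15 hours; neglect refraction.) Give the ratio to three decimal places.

A: H_s = arccos(−tan 32.2° · tan 6.9°) = 94.37°, so 2H_s/15 = 12.5827 h.
B: H_s = arccos(−tan -18.9° · tan 6.2°) = 87.87°, so 2H_s/15 = 11.7160 h.
Ratio A/B = 12.5827 / 11.7160 = 1.0740.

1.074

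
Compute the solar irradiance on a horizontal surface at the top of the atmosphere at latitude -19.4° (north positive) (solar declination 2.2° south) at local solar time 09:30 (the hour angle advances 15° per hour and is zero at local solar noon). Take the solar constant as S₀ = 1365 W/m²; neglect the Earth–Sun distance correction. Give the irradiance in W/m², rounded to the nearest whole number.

1038 W/m²

Hour angle H = 15° × (9.5 − 12) = -37.50°.
With φ = -19.4°, δ = -2.2°, H = -37.50°: sin φ sin δ = 0.0128, cos φ cos δ cos H = 0.7478, so cos θ_z = 0.7606.
Top-of-atmosphere irradiance = S₀ cos θ_z = 1365 × 0.7606 = 1038.22 W/m².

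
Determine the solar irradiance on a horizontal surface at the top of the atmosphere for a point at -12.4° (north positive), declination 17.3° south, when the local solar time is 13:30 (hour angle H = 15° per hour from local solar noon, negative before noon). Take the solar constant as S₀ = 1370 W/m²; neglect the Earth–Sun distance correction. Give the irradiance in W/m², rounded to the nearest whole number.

1268 W/m²

Hour angle H = 15° × (13.5 − 12) = 22.50°.
cos θ_z = sin(-12.4°) sin(-17.3°) + cos(-12.4°) cos(-17.3°) cos(22.50°) = 0.0639 + 0.8615 = 0.9254.
Top-of-atmosphere irradiance = S₀ cos θ_z = 1370 × 0.9254 = 1267.80 W/m².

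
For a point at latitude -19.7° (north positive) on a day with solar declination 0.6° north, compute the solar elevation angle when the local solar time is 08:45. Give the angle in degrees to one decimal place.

Hour angle H = 15° × (8.75 − 12) = -48.75°.
cos θ_z = sin φ sin δ + cos φ cos δ cos H = (-0.3371)(0.0105) + (0.9415)(0.9999)(0.6593) = 0.6171.
θ_z = arccos(0.6171) = 51.90°, so the elevation is 90° − 51.90° = 38.10°.

38.1°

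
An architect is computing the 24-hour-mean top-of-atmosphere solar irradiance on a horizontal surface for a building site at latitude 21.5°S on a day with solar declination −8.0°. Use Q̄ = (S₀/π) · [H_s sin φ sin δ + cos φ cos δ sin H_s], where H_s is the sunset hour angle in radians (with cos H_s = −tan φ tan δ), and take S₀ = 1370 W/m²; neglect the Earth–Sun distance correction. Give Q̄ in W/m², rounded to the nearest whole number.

The sunset hour angle satisfies cos H_s = −tan φ tan δ = -0.0554, giving H_s = 93.18°. In radians, H_s = 1.6263.
H_s sin φ sin δ = 1.6263 × -0.3665 × -0.1392 = 0.0830.
cos φ cos δ sin H_s = 0.9304 × 0.9903 × 0.9985 = 0.9200.
Q̄ = (1370/π) × (0.0830 + 0.9200) = 436.08 × 1.0030 = 437.39 W/m².

437 W/m²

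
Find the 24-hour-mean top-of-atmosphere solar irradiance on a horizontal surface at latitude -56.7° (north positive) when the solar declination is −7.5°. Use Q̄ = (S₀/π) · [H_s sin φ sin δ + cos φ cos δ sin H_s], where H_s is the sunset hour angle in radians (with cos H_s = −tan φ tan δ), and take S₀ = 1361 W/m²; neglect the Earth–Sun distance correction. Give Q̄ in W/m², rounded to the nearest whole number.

The sunset hour angle satisfies cos H_s = −tan φ tan δ = -0.2004, giving H_s = 101.56°. In radians, H_s = 1.7726.
H_s sin φ sin δ = 1.7726 × -0.8358 × -0.1305 = 0.1933.
cos φ cos δ sin H_s = 0.5490 × 0.9914 × 0.9797 = 0.5332.
Q̄ = (1361/π) × (0.1933 + 0.5332) = 433.22 × 0.7265 = 314.73 W/m².

315 W/m²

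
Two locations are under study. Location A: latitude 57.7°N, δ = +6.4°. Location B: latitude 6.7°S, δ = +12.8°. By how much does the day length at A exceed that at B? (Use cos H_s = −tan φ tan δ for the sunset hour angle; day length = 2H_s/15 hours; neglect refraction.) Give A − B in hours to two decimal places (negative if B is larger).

+1.57 h

A: H_s = arccos(−tan 57.7° · tan 6.4°) = 100.22°, so 2H_s/15 = 13.3627 h.
B: H_s = arccos(−tan -6.7° · tan 12.8°) = 88.47°, so 2H_s/15 = 11.7960 h.
A − B = 13.3627 − 11.7960 = 1.5667 h.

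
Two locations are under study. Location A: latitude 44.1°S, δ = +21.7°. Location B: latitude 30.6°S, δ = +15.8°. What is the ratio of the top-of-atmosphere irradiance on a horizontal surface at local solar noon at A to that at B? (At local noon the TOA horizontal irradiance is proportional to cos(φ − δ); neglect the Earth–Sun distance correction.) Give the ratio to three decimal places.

A: cos θ_z = cos(-44.1° − (21.7°)) = 0.4099.
B: cos θ_z = cos(-30.6° − (15.8°)) = 0.6896.
Ratio A/B = 0.4099 / 0.6896 = 0.5944.

0.594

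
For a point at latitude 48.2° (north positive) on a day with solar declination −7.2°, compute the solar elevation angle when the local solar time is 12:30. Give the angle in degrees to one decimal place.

34.2°

Hour angle H = 15° × (12.5 − 12) = 7.50°.
cos θ_z = sin φ sin δ + cos φ cos δ cos H = (0.7455)(-0.1253) + (0.6665)(0.9921)(0.9914) = 0.5621.
θ_z = arccos(0.5621) = 55.80°, so the elevation is 90° − 55.80° = 34.20°.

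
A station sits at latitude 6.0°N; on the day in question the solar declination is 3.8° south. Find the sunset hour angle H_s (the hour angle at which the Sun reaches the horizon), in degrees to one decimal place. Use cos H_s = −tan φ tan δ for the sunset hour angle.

cos H_s = −tan(6.0°) · tan(-3.8°) = 0.0070, so H_s = arccos(0.0070) = 89.60°.

89.6°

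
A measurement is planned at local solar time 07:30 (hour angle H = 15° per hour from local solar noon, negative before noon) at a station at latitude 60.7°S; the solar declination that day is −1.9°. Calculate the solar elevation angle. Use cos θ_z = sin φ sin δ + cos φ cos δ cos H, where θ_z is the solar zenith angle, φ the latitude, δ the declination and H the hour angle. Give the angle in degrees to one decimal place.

Hour angle H = 15° × (7.5 − 12) = -67.50°.
cos θ_z = sin(-60.7°) sin(-1.9°) + cos(-60.7°) cos(-1.9°) cos(-67.50°) = 0.0289 + 0.1872 = 0.2161.
θ_z = arccos(0.2161) = 77.52°, so the elevation is 90° − 77.52° = 12.48°.

12.5°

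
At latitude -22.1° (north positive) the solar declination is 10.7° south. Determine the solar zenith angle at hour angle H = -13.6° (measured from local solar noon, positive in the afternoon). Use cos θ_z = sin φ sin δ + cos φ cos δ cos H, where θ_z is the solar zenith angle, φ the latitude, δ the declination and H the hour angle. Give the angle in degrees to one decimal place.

17.3°

cos θ_z = sin(-22.1°) sin(-10.7°) + cos(-22.1°) cos(-10.7°) cos(-13.60°) = 0.0699 + 0.8849 = 0.9548.
θ_z = arccos(0.9548) = 17.29°.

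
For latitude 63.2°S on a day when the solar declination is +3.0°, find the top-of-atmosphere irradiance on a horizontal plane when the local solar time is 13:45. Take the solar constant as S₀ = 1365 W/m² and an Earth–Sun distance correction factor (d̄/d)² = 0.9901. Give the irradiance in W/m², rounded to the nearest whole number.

483 W/m²

Hour angle H = 15° × (13.75 − 12) = 26.25°.
cos θ_z = sin(-63.2°) sin(3.0°) + cos(-63.2°) cos(3.0°) cos(26.25°) = -0.0467 + 0.4038 = 0.3571.
Top-of-atmosphere irradiance = S₀ (d̄/d)² cos θ_z = 1365 × 0.9901 × 0.3571 = 482.62 W/m².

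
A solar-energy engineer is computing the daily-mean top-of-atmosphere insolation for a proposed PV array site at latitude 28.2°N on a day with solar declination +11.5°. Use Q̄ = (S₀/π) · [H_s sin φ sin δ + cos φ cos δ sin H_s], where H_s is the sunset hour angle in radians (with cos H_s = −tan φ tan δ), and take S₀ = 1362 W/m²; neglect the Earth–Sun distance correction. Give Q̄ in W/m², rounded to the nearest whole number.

−tan φ tan δ = −(0.5362)(0.2035) = -0.1091; H_s = arccos(-0.1091) = 96.26°. In radians, H_s = 1.6801.
H_s sin φ sin δ = 1.6801 × 0.4726 × 0.1994 = 0.1583.
cos φ cos δ sin H_s = 0.8813 × 0.9799 × 0.9940 = 0.8584.
Q̄ = (1362/π) × (0.1583 + 0.8584) = 433.54 × 1.0167 = 440.78 W/m².

441 W/m²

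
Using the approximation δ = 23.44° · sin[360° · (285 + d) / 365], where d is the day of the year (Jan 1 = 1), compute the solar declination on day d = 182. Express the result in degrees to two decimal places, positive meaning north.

+23.04°

360 × (285 + 182) / 365 = 460.603°; sin(460.603°) = 0.9829.
δ = 23.44 × 0.9829 = 23.039° ≈ +23.04°.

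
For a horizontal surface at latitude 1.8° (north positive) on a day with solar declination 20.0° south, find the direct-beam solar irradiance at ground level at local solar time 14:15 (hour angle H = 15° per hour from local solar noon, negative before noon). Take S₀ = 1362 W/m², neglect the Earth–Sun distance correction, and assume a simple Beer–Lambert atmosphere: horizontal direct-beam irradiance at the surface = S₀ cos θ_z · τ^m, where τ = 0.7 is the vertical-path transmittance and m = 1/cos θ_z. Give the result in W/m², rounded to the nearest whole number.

Hour angle H = 15° × (14.25 − 12) = 33.75°.
With φ = 1.8°, δ = -20.0°, H = 33.75°: sin φ sin δ = -0.0107, cos φ cos δ cos H = 0.7809, so cos θ_z = 0.7702.
Air mass m = 1/cos θ_z = 1/0.7702 = 1.298; τ^m = 0.7^1.298 = 0.6294.
Surface direct beam = 1362 × 0.7702 × 0.6294 = 660.25 W/m².

660 W/m²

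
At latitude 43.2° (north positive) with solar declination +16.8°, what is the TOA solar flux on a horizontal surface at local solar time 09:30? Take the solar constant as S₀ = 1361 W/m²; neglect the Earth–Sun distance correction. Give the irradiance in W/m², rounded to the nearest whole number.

1023 W/m²

Hour angle H = 15° × (9.5 − 12) = -37.50°.
cos θ_z = sin φ sin δ + cos φ cos δ cos H = (0.6845)(0.2890) + (0.7290)(0.9573)(0.7934) = 0.7515.
Top-of-atmosphere irradiance = S₀ cos θ_z = 1361 × 0.7515 = 1022.79 W/m².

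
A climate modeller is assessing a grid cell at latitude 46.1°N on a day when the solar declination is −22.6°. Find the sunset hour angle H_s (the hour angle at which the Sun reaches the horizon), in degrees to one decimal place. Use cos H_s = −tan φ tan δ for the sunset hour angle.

64.4°

cos H_s = −tan(46.1°) · tan(-22.6°) = 0.4326, so H_s = arccos(0.4326) = 64.37°.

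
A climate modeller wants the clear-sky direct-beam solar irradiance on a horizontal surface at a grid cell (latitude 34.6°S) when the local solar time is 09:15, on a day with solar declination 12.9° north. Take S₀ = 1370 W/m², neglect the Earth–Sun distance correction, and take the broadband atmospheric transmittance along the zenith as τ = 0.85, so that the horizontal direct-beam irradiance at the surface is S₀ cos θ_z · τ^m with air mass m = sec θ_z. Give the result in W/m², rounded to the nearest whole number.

464 W/m²

Hour angle H = 15° × (9.25 − 12) = -41.25°.
cos θ_z = sin(-34.6°) sin(12.9°) + cos(-34.6°) cos(12.9°) cos(-41.25°) = -0.1268 + 0.6032 = 0.4764.
Air mass m = 1/cos θ_z = 1/0.4764 = 2.099; τ^m = 0.85^2.099 = 0.7110.
Surface direct beam = 1370 × 0.4764 × 0.7110 = 464.05 W/m².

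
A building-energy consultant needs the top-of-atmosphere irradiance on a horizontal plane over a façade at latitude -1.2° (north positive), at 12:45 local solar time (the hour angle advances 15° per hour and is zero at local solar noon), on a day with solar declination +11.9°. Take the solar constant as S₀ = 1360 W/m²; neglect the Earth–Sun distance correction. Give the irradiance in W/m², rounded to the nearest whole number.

1299 W/m²

Hour angle H = 15° × (12.75 − 12) = 11.25°.
cos θ_z = sin φ sin δ + cos φ cos δ cos H = (-0.0209)(0.2062) + (0.9998)(0.9785)(0.9808) = 0.9552.
Top-of-atmosphere irradiance = S₀ cos θ_z = 1360 × 0.9552 = 1299.07 W/m².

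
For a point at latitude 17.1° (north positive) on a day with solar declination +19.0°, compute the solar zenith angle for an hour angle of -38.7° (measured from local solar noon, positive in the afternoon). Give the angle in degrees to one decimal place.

With φ = 17.1°, δ = 19.0°, H = -38.70°: sin φ sin δ = 0.0957, cos φ cos δ cos H = 0.7053, so cos θ_z = 0.8010.
θ_z = arccos(0.8010) = 36.77°.

36.8°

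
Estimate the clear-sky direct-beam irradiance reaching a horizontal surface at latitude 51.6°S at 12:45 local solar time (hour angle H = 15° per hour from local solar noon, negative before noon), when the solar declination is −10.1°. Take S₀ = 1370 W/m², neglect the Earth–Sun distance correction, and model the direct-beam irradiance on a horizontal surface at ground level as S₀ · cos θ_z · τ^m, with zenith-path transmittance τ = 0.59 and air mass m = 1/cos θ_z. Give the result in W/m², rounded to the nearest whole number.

Hour angle H = 15° × (12.75 − 12) = 11.25°.
With φ = -51.6°, δ = -10.1°, H = 11.25°: sin φ sin δ = 0.1374, cos φ cos δ cos H = 0.5998, so cos θ_z = 0.7372.
Air mass m = 1/cos θ_z = 1/0.7372 = 1.356; τ^m = 0.59^1.356 = 0.4890.
Surface direct beam = 1370 × 0.7372 × 0.4890 = 493.87 W/m².

494 W/m²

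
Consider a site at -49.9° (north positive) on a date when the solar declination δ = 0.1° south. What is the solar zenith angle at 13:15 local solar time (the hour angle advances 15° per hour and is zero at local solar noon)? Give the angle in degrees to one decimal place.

52.3°

Hour angle H = 15° × (13.25 − 12) = 18.75°.
cos θ_z = sin(-49.9°) sin(-0.1°) + cos(-49.9°) cos(-0.1°) cos(18.75°) = 0.0013 + 0.6099 = 0.6112.
θ_z = arccos(0.6112) = 52.32°.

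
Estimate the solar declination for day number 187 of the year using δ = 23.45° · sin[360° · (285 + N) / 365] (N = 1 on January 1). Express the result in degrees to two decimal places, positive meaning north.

360 × (285 + 187) / 365 = 465.534°; sin(465.534°) = 0.9635.
δ = 23.45 × 0.9635 = 22.594° ≈ +22.59°.

+22.59°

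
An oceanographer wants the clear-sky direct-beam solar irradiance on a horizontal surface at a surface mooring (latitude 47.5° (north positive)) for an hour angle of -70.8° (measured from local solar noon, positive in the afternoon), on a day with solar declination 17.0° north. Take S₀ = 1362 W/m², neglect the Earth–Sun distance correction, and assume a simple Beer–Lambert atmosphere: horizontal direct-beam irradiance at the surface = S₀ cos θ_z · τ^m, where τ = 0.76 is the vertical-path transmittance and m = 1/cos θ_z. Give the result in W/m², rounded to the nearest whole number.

cos θ_z = sin(47.5°) sin(17.0°) + cos(47.5°) cos(17.0°) cos(-70.80°) = 0.2156 + 0.2125 = 0.4281.
Air mass m = 1/cos θ_z = 1/0.4281 = 2.336; τ^m = 0.76^2.336 = 0.5267.
Surface direct beam = 1362 × 0.4281 × 0.5267 = 307.10 W/m².

307 W/m²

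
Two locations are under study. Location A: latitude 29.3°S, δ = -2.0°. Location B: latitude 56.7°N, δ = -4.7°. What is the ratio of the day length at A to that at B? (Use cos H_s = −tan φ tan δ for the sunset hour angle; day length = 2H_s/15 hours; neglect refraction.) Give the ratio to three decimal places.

1.100

A: H_s = arccos(−tan -29.3° · tan -2.0°) = 91.12°, so 2H_s/15 = 12.1493 h.
B: H_s = arccos(−tan 56.7° · tan -4.7°) = 82.81°, so 2H_s/15 = 11.0413 h.
Ratio A/B = 12.1493 / 11.0413 = 1.1004.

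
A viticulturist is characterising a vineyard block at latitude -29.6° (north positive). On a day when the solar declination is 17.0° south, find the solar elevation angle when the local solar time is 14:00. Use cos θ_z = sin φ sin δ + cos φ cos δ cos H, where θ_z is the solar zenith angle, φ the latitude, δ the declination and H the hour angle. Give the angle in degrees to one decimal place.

59.8°

Hour angle H = 15° × (14 − 12) = 30.00°.
cos θ_z = sin(-29.6°) sin(-17.0°) + cos(-29.6°) cos(-17.0°) cos(30.00°) = 0.1444 + 0.7201 = 0.8645.
θ_z = arccos(0.8645) = 30.17°, so the elevation is 90° − 30.17° = 59.83°.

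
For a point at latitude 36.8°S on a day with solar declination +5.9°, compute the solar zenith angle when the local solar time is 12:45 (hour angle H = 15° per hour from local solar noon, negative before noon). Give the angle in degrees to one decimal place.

44.0°

Hour angle H = 15° × (12.75 − 12) = 11.25°.
cos θ_z = sin φ sin δ + cos φ cos δ cos H = (-0.5990)(0.1028) + (0.8007)(0.9947)(0.9808) = 0.7196.
θ_z = arccos(0.7196) = 43.98°.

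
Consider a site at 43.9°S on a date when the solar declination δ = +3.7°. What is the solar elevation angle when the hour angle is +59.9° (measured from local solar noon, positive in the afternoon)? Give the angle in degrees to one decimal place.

18.4°

cos θ_z = sin(-43.9°) sin(3.7°) + cos(-43.9°) cos(3.7°) cos(59.90°) = -0.0447 + 0.3606 = 0.3159.
θ_z = arccos(0.3159) = 71.58°, so the elevation is 90° − 71.58° = 18.42°.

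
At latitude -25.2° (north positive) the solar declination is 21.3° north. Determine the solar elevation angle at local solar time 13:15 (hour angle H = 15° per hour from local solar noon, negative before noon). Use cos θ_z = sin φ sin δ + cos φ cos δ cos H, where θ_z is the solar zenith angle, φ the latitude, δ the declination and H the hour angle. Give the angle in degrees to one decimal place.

Hour angle H = 15° × (13.25 − 12) = 18.75°.
With φ = -25.2°, δ = 21.3°, H = 18.75°: sin φ sin δ = -0.1547, cos φ cos δ cos H = 0.7983, so cos θ_z = 0.6436.
θ_z = arccos(0.6436) = 49.94°, so the elevation is 90° − 49.94° = 40.06°.

40.1°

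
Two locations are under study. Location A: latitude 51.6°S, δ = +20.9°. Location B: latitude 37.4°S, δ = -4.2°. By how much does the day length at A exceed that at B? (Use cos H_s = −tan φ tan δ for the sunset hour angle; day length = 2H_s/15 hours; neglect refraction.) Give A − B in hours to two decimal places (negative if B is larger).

A: H_s = arccos(−tan -51.6° · tan 20.9°) = 61.20°, so 2H_s/15 = 8.1600 h.
B: H_s = arccos(−tan -37.4° · tan -4.2°) = 93.22°, so 2H_s/15 = 12.4293 h.
A − B = 8.1600 − 12.4293 = -4.2693 h.

-4.27 h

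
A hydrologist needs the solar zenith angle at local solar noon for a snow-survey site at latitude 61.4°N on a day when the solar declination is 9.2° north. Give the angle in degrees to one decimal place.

52.2°

At local solar noon the hour angle is zero, so the zenith angle is |φ − δ| = |61.4° − (9.2°)| = 52.2°.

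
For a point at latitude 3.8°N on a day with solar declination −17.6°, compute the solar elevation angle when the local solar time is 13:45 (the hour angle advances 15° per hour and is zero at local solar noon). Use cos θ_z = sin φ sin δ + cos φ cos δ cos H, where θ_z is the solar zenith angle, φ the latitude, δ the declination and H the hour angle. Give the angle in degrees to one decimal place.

Hour angle H = 15° × (13.75 − 12) = 26.25°.
cos θ_z = sin φ sin δ + cos φ cos δ cos H = (0.0663)(-0.3024) + (0.9978)(0.9532)(0.8969) = 0.8330.
θ_z = arccos(0.8330) = 33.59°, so the elevation is 90° − 33.59° = 56.41°.

56.4°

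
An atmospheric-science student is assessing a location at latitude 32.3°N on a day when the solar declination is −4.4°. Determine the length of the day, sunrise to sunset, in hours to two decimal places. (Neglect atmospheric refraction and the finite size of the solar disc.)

11.63 hours

cos H_s = −tan(32.3°) · tan(-4.4°) = 0.0486, so H_s = arccos(0.0486) = 87.21°.
Day length = 2 H_s / 15° h⁻¹ = 174.42° / 15 = 11.628 h.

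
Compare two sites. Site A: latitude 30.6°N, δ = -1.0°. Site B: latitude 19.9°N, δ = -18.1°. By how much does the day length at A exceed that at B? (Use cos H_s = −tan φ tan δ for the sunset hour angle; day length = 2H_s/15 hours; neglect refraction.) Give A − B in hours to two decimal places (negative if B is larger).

A: H_s = arccos(−tan 30.6° · tan -1.0°) = 89.41°, so 2H_s/15 = 11.9213 h.
B: H_s = arccos(−tan 19.9° · tan -18.1°) = 83.20°, so 2H_s/15 = 11.0933 h.
A − B = 11.9213 − 11.0933 = 0.8280 h.

+0.83 h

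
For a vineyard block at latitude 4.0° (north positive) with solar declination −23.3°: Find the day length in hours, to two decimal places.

11.77 hours

The sunset hour angle satisfies cos H_s = −tan φ tan δ = 0.0301, giving H_s = 88.28°.
Day length = 2 H_s / 15° h⁻¹ = 176.56° / 15 = 11.771 h.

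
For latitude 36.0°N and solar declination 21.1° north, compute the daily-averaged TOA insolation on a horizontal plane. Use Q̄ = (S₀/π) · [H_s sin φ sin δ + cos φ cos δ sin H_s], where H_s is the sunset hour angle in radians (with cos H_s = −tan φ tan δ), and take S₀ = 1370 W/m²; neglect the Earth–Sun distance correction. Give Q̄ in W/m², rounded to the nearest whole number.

487 W/m²

The sunset hour angle satisfies cos H_s = −tan φ tan δ = -0.2803, giving H_s = 106.28°. In radians, H_s = 1.8549.
H_s sin φ sin δ = 1.8549 × 0.5878 × 0.3600 = 0.3925.
cos φ cos δ sin H_s = 0.8090 × 0.9330 × 0.9599 = 0.7245.
Q̄ = (1370/π) × (0.3925 + 0.7245) = 436.08 × 1.1170 = 487.10 W/m².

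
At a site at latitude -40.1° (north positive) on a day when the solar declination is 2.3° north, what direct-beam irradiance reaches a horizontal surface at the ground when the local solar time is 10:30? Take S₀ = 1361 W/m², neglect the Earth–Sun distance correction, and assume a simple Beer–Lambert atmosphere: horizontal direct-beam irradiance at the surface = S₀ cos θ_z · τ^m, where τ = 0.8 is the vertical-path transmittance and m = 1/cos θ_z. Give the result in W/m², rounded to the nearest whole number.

Hour angle H = 15° × (10.5 − 12) = -22.50°.
With φ = -40.1°, δ = 2.3°, H = -22.50°: sin φ sin δ = -0.0258, cos φ cos δ cos H = 0.7061, so cos θ_z = 0.6803.
Air mass m = 1/cos θ_z = 1/0.6803 = 1.470; τ^m = 0.8^1.470 = 0.7203.
Surface direct beam = 1361 × 0.6803 × 0.7203 = 666.92 W/m².

667 W/m²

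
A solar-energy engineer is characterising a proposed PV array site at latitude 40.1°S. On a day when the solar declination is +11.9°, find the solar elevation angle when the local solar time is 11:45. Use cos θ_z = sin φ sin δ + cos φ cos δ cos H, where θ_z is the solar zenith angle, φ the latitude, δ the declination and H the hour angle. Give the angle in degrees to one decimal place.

Hour angle H = 15° × (11.75 − 12) = -3.75°.
cos θ_z = sin(-40.1°) sin(11.9°) + cos(-40.1°) cos(11.9°) cos(-3.75°) = -0.1328 + 0.7469 = 0.6141.
θ_z = arccos(0.6141) = 52.11°, so the elevation is 90° − 52.11° = 37.89°.

37.9°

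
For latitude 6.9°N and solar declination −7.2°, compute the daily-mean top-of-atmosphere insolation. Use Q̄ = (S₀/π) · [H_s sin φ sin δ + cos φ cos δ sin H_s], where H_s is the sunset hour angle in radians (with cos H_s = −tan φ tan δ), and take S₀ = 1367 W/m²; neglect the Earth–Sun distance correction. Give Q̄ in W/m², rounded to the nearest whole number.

418 W/m²

cos H_s = −tan(6.9°) · tan(-7.2°) = 0.0153, so H_s = arccos(0.0153) = 89.12°. In radians, H_s = 1.5554.
H_s sin φ sin δ = 1.5554 × 0.1201 × -0.1253 = -0.0234.
cos φ cos δ sin H_s = 0.9928 × 0.9921 × 0.9999 = 0.9849.
Q̄ = (1367/π) × (-0.0234 + 0.9849) = 435.13 × 0.9615 = 418.38 W/m².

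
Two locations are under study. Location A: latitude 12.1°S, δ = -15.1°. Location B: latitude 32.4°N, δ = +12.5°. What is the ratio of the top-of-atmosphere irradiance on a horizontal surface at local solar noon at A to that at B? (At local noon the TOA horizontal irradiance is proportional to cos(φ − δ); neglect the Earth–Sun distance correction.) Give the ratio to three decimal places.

1.062

A: cos θ_z = cos(-12.1° − (-15.1°)) = 0.9986.
B: cos θ_z = cos(32.4° − (12.5°)) = 0.9403.
Ratio A/B = 0.9986 / 0.9403 = 1.0620.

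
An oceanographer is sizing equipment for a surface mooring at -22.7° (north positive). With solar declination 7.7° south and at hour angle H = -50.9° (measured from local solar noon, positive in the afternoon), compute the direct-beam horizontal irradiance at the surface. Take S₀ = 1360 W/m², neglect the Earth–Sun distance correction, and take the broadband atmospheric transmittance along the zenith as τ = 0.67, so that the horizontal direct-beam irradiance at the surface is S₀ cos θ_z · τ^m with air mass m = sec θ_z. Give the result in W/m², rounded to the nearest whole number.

With φ = -22.7°, δ = -7.7°, H = -50.90°: sin φ sin δ = 0.0517, cos φ cos δ cos H = 0.5766, so cos θ_z = 0.6283.
Air mass m = 1/cos θ_z = 1/0.6283 = 1.592; τ^m = 0.67^1.592 = 0.5286.
Surface direct beam = 1360 × 0.6283 × 0.5286 = 451.68 W/m².

452 W/m²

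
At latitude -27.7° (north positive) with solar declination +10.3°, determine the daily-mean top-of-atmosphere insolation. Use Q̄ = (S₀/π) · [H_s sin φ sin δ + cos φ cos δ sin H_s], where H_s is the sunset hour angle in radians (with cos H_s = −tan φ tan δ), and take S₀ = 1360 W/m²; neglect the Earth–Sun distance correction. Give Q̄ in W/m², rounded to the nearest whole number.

322 W/m²

−tan φ tan δ = −(-0.5250)(0.1817) = 0.0954; H_s = arccos(0.0954) = 84.53°. In radians, H_s = 1.4753.
H_s sin φ sin δ = 1.4753 × -0.4648 × 0.1788 = -0.1226.
cos φ cos δ sin H_s = 0.8854 × 0.9839 × 0.9954 = 0.8671.
Q̄ = (1360/π) × (-0.1226 + 0.8671) = 432.90 × 0.7445 = 322.29 W/m².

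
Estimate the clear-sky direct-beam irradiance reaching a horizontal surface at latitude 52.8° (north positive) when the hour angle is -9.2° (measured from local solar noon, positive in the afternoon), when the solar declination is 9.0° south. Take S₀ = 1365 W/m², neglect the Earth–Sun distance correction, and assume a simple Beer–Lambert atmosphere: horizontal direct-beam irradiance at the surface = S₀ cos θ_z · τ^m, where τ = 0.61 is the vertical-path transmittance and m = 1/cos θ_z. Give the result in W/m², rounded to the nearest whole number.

With φ = 52.8°, δ = -9.0°, H = -9.20°: sin φ sin δ = -0.1246, cos φ cos δ cos H = 0.5895, so cos θ_z = 0.4649.
Air mass m = 1/cos θ_z = 1/0.4649 = 2.151; τ^m = 0.61^2.151 = 0.3453.
Surface direct beam = 1365 × 0.4649 × 0.3453 = 219.12 W/m².

219 W/m²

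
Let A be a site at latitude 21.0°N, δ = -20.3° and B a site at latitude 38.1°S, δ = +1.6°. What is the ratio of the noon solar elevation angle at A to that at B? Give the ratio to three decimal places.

A: 90° − |21.0 − (-20.3)| = 48.70°.
B: 90° − |-38.1 − (1.6)| = 50.30°.
Ratio A/B = 48.7000 / 50.3000 = 0.9682.

0.968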